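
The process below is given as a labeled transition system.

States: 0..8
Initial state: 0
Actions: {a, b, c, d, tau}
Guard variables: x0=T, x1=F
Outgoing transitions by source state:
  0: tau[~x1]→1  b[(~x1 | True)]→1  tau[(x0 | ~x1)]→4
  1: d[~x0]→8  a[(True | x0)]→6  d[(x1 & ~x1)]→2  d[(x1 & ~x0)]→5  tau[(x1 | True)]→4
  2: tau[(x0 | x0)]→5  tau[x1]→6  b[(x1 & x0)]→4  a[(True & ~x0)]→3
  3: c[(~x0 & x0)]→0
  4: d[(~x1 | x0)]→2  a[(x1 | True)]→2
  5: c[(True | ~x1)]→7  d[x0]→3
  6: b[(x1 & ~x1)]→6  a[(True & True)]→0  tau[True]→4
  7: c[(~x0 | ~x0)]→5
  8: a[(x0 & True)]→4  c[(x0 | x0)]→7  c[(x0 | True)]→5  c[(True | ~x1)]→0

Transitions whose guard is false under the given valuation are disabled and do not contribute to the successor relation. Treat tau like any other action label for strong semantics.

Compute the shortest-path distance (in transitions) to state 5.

Answer: 3

Working:
Layered search for 5:
  depth 0: {0}
  depth 1: {1,4}
  depth 2: {2,6}
  depth 3: {5}
first hit 5 at d=3 via tau·a·tau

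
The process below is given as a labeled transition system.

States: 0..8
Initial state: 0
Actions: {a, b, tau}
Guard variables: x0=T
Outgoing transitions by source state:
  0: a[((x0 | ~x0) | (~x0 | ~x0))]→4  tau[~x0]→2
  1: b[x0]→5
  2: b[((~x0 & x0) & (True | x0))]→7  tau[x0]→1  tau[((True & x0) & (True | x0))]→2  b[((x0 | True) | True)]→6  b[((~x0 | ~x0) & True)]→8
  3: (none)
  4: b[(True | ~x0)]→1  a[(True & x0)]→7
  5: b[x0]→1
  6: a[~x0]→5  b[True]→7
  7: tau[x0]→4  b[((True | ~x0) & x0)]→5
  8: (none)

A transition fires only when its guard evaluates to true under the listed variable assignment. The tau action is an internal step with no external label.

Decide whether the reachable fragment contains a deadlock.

R = {0,1,4,5,7}
  0: a→4  [deg 1]
  1: b→5  [deg 1]
  4: a→7  b→1  [deg 2]
  5: b→1  [deg 1]
  7: b→5  tau→4  [deg 2]

Answer: DEADLOCK-FREE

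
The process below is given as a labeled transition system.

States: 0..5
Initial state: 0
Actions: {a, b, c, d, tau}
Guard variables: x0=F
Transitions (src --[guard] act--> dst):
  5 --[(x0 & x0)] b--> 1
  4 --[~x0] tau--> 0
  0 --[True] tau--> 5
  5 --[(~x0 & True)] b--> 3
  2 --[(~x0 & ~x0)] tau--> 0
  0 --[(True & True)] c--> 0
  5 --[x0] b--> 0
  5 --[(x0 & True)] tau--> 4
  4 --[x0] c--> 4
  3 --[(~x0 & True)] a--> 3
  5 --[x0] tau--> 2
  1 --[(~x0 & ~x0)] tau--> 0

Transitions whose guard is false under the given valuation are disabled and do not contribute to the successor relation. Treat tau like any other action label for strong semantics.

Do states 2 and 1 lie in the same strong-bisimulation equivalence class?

Compute ~ classes (split until stable):
  round 0: {{0,1,2,3,4,5}}
  round 1: {{0},{1,2,4},{3},{5}}
Fixed point at round 2; 4 class(es).
2∈{1,2,4}, 1∈{1,2,4}

Answer: BISIMILAR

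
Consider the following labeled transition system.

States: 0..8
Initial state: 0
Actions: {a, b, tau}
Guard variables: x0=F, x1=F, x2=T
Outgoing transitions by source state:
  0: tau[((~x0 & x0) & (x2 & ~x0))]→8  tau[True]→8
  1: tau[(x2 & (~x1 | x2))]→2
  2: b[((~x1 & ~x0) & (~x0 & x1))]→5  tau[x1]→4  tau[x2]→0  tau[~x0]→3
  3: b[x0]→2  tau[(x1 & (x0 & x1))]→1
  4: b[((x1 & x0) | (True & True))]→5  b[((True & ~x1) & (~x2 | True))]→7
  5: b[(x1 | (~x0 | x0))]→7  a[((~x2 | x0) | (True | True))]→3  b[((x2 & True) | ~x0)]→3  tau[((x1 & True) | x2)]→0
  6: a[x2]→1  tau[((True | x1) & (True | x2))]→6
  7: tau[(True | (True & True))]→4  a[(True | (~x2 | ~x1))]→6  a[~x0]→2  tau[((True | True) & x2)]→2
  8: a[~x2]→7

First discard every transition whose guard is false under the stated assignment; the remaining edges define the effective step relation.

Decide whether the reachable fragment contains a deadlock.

Answer: DEADLOCK at state 8

Analysis:
Reachable = {0,8}
  0: tau→8  [1 exit(s)]
  8: ∅  [STUCK]
trace reaching 8: tau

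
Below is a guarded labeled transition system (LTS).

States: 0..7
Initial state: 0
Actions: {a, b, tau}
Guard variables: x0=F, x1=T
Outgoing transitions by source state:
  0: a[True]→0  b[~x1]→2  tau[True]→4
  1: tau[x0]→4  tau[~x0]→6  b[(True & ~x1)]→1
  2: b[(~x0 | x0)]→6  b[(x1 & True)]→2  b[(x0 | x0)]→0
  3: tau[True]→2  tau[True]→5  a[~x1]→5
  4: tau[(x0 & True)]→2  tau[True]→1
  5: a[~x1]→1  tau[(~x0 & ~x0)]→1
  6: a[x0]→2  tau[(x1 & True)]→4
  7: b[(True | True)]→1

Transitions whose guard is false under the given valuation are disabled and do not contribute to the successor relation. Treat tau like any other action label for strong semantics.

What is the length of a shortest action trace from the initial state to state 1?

Layered search for 1:
  depth 0: {0}
  depth 1: {4}
  depth 2: {1}
1 enters at depth 2; path tau·tau

Answer: 2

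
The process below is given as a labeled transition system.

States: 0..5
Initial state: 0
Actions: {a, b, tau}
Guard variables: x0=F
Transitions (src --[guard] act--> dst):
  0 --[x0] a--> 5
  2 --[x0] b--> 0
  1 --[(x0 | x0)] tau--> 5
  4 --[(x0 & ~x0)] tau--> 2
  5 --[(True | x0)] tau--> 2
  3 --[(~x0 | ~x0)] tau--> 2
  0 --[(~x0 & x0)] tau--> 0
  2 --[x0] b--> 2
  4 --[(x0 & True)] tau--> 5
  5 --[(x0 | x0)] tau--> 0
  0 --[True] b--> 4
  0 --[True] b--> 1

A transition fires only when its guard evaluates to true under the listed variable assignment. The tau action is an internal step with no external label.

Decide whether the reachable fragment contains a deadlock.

Answer: DEADLOCK at state 1

Working:
Reach set: {0,1,4}
  0: b→1  b→4  [2 out]
  1: ∅  [STUCK]
  4: ∅  [STUCK]
Path to 1: b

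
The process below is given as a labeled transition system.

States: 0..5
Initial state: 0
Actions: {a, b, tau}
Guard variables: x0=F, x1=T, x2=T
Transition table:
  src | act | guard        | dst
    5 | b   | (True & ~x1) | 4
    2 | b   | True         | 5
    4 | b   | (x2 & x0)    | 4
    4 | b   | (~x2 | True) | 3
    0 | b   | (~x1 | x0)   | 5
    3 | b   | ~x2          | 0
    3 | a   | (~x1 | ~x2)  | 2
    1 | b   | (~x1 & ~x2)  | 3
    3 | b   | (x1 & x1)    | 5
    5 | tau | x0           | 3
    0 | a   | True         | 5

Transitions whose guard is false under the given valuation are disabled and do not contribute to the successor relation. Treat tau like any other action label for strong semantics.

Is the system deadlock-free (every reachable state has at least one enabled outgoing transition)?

Reachable = {0,5}
  0: a→5  [1 out]
  5: ∅  [no exit]
witness 5: a

Answer: DEADLOCK at state 5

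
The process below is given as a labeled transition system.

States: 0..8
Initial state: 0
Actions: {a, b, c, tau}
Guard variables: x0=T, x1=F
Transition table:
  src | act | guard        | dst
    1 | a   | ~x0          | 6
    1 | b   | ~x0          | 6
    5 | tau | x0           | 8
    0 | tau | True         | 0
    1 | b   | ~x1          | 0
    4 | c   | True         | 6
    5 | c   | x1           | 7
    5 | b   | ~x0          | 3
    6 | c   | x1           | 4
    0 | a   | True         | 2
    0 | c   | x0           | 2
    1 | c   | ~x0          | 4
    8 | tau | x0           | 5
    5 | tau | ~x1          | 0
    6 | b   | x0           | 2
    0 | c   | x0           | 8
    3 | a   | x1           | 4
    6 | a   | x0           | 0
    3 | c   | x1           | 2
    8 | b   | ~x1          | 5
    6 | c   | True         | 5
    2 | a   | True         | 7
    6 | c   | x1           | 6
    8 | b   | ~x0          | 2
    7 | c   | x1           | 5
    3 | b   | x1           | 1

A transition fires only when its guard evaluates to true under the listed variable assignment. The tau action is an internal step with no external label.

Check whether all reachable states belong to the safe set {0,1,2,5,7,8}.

Answer: INVARIANT HOLDS

Trace:
Inv-set: {0,1,2,5,7,8}
Reach set: {0,2,5,7,8}
  0: ok
  2: ok
  5: ok
  7: ok
  8: ok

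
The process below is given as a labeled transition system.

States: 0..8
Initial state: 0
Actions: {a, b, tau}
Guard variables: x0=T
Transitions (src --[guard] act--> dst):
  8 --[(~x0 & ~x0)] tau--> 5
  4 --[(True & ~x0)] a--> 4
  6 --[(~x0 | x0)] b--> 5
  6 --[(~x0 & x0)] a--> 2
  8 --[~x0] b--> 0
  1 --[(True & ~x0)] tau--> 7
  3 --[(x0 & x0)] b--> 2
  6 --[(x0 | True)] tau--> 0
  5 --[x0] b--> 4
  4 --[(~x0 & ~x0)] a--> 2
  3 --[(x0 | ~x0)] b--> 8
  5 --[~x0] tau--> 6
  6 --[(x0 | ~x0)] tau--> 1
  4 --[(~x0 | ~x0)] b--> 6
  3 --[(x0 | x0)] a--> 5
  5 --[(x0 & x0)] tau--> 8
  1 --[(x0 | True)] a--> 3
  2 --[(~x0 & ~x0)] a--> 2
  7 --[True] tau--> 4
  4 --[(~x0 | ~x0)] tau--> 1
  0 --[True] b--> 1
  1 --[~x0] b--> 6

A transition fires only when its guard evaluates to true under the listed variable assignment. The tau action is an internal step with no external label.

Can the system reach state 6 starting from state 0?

After dropping false guards: 11 live edges.
L0 = {0}
L1 = {1}  cumulative {0,1}
L2 = {3}  cumulative {0,1,3}
L3 = {2,5,8}  cumulative {0,1,2,3,5,8}
L4 = {4}  cumulative {0,1,2,3,4,5,8}
Reach set: {0,1,2,3,4,5,8}

Answer: UNREACHABLE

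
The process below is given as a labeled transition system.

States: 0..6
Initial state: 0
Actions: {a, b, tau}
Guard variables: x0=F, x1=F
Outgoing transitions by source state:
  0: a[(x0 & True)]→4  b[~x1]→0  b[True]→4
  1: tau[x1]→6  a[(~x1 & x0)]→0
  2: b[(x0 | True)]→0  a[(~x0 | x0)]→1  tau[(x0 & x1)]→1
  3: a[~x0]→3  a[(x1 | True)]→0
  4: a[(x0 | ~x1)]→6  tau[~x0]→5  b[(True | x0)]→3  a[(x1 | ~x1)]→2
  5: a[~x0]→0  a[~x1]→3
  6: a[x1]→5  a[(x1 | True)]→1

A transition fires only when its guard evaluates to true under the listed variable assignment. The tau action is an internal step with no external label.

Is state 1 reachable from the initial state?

Answer: REACHABLE

Trace:
13 transition(s) survive guard evaluation.
Layer 0: {0}
Layer 1: {4}  total {0,4}
Layer 2: {2,3,5,6}  total {0,2,3,4,5,6}
Layer 3: {1}  total {0,1,2,3,4,5,6}
R = {0,1,2,3,4,5,6}
Path to 1: b·a·a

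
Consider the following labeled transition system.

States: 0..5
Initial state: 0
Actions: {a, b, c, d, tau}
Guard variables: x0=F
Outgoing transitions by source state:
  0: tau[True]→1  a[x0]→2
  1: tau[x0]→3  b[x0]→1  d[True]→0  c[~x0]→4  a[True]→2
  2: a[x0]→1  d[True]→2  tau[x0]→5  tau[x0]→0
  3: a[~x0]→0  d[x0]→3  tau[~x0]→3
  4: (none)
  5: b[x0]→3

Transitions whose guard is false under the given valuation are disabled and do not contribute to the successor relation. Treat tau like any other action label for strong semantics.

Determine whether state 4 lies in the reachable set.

Answer: REACHABLE

Trace:
7 transition(s) survive guard evaluation.
depth 0: {0}
depth 1: {1}  cumulative {0,1}
depth 2: {2,4}  cumulative {0,1,2,4}
R = {0,1,2,4}
Path to 4: tau·c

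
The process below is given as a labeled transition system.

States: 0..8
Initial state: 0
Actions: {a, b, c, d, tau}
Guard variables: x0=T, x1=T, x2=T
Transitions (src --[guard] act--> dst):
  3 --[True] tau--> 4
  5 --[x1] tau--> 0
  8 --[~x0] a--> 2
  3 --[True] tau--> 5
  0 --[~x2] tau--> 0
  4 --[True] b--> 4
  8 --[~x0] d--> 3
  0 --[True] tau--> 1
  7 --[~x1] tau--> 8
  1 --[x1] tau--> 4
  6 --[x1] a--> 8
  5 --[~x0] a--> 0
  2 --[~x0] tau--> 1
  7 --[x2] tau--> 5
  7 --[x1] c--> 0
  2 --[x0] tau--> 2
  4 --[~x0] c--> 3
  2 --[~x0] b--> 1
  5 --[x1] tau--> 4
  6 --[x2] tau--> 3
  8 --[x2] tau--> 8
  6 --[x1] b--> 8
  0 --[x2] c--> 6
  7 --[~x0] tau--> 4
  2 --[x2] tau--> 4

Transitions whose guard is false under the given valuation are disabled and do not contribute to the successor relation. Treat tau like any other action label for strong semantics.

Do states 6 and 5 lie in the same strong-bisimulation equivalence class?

Answer: NOT BISIMILAR

Trace:
Bisimulation quotient by refinement:
  π0 = {{0,1,2,3,4,5,6,7,8}}
  π1 = {{0,7},{1,2,3,5,8},{4},{6}}
  π2 = {{0},{1},{2,3},{4},{5},{6},{7},{8}}
  π3 = {{0},{1},{2},{3},{4},{5},{6},{7},{8}}
Fixed point at round 4; 9 class(es).
6∈{6}, 5∈{5}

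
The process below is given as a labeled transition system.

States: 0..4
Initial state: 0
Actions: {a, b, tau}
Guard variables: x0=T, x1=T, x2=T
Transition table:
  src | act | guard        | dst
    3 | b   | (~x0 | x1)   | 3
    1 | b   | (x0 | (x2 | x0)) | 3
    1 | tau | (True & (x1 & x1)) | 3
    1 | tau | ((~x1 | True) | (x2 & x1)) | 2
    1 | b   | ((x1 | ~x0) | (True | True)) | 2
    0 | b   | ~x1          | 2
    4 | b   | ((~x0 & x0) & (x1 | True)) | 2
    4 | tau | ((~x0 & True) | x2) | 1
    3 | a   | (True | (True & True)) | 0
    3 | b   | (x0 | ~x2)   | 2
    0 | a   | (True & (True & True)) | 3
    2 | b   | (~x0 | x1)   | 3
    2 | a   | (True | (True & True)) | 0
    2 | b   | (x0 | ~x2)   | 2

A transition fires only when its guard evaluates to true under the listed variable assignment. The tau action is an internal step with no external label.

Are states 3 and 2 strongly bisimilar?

Bisimulation quotient by refinement:
  P[0] = {{0,1,2,3,4}}
  P[1] = {{0},{1},{2,3},{4}}
Fixed point at round 2; 4 class(es).
[3]={2,3}  [2]={2,3}

Answer: BISIMILAR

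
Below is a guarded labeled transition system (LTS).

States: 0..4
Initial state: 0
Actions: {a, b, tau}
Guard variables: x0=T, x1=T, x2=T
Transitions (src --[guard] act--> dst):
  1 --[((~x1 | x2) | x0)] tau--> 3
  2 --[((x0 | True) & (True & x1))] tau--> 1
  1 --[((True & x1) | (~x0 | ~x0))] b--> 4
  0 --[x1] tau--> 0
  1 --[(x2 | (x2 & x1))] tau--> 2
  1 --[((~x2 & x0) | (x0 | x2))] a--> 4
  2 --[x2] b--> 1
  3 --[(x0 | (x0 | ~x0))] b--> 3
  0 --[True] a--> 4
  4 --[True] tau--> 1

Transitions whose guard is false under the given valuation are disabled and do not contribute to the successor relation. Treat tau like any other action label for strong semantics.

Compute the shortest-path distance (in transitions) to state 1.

Answer: 2

Trace:
Breadth-first toward 1:
  depth 0: {0}
  depth 1: {4}
  depth 2: {1}
1 enters at depth 2; path a·tau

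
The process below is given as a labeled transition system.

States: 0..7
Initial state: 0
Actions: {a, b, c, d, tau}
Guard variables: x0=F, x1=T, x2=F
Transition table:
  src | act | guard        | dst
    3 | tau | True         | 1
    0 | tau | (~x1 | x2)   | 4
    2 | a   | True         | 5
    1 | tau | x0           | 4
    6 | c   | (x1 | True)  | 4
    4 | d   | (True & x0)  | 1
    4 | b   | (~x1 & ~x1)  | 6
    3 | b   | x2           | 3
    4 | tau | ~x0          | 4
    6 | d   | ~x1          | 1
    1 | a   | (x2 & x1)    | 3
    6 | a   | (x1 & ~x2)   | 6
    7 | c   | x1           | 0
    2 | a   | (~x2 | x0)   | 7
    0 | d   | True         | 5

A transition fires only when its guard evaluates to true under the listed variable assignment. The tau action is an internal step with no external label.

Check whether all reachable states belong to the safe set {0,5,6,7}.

Answer: INVARIANT HOLDS

Working:
Allowed set {0,5,6,7}
R = {0,5}
  0: ✓
  5: ✓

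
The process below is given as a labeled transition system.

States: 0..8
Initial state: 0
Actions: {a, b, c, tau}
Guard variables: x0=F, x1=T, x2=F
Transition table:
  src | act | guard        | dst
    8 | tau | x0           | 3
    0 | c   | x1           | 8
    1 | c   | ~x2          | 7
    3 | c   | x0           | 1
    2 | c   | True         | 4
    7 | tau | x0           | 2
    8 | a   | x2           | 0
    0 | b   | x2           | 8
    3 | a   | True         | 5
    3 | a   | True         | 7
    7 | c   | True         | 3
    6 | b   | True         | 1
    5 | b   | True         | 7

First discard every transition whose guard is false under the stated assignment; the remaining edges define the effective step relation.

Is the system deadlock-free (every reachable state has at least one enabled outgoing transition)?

Answer: DEADLOCK at state 8

Analysis:
R = {0,8}
  0: c→8  [deg 1]
  8: ∅  [STUCK]
witness 8: c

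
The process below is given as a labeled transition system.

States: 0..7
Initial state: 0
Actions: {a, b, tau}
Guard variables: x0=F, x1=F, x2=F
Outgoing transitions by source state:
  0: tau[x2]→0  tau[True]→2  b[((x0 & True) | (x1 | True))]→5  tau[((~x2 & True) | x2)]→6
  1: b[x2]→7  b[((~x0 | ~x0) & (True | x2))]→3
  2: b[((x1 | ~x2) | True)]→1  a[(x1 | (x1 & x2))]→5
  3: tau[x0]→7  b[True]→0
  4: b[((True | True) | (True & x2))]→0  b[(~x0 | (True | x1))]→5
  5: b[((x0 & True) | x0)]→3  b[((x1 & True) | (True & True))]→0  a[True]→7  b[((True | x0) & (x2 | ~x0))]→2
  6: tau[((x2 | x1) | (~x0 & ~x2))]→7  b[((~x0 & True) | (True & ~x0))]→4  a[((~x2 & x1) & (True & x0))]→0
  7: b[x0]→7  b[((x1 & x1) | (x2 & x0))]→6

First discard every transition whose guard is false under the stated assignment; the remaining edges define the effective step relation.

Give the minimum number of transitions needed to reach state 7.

Answer: 2

Analysis:
Breadth-first toward 7:
  L0 = {0}
  L1 = {2,5,6}
  L2 = {1,4,7}
first hit 7 at d=2 via b·a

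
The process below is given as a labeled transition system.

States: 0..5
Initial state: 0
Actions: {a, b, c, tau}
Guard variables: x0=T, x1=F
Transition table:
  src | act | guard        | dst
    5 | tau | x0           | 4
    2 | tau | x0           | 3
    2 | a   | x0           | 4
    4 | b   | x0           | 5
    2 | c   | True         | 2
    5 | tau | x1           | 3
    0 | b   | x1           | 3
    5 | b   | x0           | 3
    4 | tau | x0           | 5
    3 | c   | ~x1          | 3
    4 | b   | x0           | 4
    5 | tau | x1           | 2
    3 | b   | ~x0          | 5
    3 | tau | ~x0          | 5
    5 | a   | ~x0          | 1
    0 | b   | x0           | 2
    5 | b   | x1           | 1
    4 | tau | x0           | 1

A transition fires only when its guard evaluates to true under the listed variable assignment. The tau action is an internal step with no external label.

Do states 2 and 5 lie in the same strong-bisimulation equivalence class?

Answer: NOT BISIMILAR

Analysis:
Refine partition for ~:
  P[0] = {{0,1,2,3,4,5}}
  P[1] = {{0},{1},{2},{3},{4,5}}
  P[2] = {{0},{1},{2},{3},{4},{5}}
6 equivalence class(es) (converged in 3)
class of 2: {2}; class of 5: {5}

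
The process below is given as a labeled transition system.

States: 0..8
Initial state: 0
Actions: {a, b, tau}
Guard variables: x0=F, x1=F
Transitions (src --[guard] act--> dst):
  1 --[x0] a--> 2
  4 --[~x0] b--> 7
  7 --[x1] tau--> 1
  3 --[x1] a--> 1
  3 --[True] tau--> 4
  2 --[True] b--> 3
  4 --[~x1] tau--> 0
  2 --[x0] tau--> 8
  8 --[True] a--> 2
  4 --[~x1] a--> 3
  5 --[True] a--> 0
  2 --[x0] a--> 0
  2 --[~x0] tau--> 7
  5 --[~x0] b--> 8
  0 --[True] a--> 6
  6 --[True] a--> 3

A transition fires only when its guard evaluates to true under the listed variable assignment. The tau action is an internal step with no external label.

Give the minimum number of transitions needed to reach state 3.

Layered search for 3:
  L0 = {0}
  L1 = {6}
  L2 = {3}
3 enters at depth 2; path a·a

Answer: 2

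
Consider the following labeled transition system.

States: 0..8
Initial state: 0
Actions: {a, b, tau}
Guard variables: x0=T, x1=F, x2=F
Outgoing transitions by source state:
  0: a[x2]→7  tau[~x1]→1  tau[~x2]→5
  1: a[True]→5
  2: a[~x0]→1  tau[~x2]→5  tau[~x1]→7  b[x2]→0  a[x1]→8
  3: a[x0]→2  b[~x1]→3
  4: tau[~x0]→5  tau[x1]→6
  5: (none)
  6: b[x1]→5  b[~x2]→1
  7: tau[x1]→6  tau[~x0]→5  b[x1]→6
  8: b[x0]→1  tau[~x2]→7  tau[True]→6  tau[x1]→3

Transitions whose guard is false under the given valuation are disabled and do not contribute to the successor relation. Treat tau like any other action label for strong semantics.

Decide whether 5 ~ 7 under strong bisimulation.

Answer: BISIMILAR

Trace:
Bisimulation quotient by refinement:
  π0 = {{0,1,2,3,4,5,6,7,8}}
  π1 = {{0,2},{1},{3},{4,5,7},{6},{8}}
  π2 = {{0},{1},{2},{3},{4,5,7},{6},{8}}
stable after 3 split(s): 7 block(s)
5∈{4,5,7}, 7∈{4,5,7}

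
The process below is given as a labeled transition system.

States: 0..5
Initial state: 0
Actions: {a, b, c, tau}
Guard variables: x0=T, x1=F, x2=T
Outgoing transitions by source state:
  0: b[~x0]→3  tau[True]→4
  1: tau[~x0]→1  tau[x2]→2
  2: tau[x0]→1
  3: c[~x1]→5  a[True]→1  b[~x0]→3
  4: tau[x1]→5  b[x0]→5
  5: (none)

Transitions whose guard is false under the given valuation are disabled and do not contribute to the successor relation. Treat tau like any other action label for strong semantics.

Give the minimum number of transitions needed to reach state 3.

Layered search for 3:
  depth 0: {0}
  depth 1: {4}
  depth 2: {5}
3 never appears.

Answer: UNREACHABLE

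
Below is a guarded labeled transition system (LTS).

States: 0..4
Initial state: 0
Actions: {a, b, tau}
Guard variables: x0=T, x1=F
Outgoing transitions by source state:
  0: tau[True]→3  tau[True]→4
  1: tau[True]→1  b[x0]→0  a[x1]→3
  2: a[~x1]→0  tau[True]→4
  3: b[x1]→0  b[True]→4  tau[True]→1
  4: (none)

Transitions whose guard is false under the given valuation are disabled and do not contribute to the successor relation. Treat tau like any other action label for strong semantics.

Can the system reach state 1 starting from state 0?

After dropping false guards: 8 live edges.
depth 0: {0}
depth 1: {3,4}  now seen {0,3,4}
depth 2: {1}  now seen {0,1,3,4}
Reachable = {0,1,3,4}
witness 1: tau·tau

Answer: REACHABLE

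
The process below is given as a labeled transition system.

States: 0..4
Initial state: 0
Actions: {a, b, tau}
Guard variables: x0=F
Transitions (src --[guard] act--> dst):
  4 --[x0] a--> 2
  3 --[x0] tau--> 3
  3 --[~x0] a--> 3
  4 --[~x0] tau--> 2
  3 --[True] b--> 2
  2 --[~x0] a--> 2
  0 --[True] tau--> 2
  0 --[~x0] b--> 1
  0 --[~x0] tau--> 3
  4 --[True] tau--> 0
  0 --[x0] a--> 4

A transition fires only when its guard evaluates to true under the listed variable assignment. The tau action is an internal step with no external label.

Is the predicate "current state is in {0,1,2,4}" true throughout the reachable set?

Answer: INVARIANT VIOLATED at state 3

Trace:
Inv-set: {0,1,2,4}
Reachable = {0,1,2,3}
  0: ✓
  1: ✓
  2: ✓
  3: outside
witness against invariant: tau → 3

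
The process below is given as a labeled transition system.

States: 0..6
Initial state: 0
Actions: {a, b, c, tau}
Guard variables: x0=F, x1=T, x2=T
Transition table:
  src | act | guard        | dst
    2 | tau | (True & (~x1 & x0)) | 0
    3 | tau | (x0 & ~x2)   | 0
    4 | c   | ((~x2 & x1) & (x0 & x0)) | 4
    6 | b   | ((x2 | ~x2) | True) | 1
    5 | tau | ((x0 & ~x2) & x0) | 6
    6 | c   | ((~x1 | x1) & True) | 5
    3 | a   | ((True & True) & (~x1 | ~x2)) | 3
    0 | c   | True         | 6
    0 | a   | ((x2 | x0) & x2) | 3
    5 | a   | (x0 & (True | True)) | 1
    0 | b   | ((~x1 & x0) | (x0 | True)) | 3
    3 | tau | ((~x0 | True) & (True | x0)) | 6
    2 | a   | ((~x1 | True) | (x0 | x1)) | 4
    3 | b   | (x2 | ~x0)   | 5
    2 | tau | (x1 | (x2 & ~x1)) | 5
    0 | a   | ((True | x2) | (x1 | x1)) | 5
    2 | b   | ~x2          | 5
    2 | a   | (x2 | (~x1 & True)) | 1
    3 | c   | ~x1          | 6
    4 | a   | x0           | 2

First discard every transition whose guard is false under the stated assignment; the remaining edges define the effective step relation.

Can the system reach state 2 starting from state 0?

After dropping false guards: 11 live edges.
depth 0: {0}
depth 1: {3,5,6}  total {0,3,5,6}
depth 2: {1}  total {0,1,3,5,6}
Reachable = {0,1,3,5,6}

Answer: UNREACHABLE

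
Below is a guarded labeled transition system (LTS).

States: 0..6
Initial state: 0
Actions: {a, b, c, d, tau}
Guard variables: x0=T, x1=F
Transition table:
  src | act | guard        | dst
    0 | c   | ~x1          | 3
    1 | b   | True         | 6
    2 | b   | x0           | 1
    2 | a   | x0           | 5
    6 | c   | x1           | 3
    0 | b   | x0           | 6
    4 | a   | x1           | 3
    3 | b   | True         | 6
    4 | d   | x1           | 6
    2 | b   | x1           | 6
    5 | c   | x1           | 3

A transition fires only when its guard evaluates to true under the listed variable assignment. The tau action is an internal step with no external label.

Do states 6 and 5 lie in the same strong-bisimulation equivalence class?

Answer: BISIMILAR

Trace:
Compute ~ classes (split until stable):
  round 0: {{0,1,2,3,4,5,6}}
  round 1: {{0},{1,3},{2},{4,5,6}}
stable after 2 split(s): 4 block(s)
6∈{4,5,6}, 5∈{4,5,6}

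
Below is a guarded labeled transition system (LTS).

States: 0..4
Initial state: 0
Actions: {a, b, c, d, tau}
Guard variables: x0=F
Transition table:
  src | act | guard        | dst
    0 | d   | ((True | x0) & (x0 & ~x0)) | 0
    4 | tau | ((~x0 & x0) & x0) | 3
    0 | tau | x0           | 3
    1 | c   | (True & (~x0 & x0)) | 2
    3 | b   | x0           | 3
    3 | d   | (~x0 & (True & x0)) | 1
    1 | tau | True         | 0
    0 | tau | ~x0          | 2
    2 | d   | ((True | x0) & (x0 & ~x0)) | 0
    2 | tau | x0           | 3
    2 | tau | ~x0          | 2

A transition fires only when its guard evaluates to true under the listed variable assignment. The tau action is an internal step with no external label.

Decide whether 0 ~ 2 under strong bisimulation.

Answer: BISIMILAR

Analysis:
Refine partition for ~:
  P[0] = {{0,1,2,3,4}}
  P[1] = {{0,1,2},{3,4}}
Fixed point at round 2; 2 class(es).
0∈{0,1,2}, 2∈{0,1,2}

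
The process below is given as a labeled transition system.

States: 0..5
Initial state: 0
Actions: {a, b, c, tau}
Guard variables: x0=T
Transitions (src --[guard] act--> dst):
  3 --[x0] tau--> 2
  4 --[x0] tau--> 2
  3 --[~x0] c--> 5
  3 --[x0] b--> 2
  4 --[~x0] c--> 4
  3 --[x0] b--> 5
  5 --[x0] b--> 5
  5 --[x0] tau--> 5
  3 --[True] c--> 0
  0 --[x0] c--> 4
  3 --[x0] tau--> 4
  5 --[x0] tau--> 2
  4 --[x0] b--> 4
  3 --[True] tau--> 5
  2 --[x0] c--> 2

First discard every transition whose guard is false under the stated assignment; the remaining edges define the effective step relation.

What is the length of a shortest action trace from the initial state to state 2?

Answer: 2

Working:
Layered search for 2:
  L0 = {0}
  L1 = {4}
  L2 = {2}
first hit 2 at d=2 via c·tau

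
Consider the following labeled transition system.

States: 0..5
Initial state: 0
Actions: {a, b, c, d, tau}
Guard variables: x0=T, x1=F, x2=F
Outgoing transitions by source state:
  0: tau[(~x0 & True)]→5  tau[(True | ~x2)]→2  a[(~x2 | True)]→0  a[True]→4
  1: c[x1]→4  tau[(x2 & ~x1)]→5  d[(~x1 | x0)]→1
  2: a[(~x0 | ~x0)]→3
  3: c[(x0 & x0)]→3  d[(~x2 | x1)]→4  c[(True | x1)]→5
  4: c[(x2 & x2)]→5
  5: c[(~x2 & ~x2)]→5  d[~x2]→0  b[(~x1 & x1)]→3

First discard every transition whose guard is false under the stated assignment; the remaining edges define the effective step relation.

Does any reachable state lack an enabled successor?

Reachable = {0,2,4}
  0: a→0  a→4  tau→2  [deg 3]
  2: ∅  [no exit]
  4: ∅  [no exit]
Path to 2: tau

Answer: DEADLOCK at state 2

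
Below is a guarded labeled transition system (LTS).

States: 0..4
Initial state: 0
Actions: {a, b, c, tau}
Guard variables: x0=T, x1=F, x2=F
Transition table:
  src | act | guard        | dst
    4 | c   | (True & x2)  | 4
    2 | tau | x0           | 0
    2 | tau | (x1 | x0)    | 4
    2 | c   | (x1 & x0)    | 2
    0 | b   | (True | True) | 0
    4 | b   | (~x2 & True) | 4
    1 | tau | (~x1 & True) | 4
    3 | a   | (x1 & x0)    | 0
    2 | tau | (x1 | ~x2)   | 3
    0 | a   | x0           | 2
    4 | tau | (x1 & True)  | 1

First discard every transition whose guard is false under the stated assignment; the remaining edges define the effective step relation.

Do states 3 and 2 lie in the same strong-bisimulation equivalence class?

Answer: NOT BISIMILAR

Trace:
Refine partition for ~:
  round 0: {{0,1,2,3,4}}
  round 1: {{0},{1,2},{3},{4}}
  round 2: {{0},{1},{2},{3},{4}}
5 equivalence class(es) (converged in 3)
3∈{3}, 2∈{2}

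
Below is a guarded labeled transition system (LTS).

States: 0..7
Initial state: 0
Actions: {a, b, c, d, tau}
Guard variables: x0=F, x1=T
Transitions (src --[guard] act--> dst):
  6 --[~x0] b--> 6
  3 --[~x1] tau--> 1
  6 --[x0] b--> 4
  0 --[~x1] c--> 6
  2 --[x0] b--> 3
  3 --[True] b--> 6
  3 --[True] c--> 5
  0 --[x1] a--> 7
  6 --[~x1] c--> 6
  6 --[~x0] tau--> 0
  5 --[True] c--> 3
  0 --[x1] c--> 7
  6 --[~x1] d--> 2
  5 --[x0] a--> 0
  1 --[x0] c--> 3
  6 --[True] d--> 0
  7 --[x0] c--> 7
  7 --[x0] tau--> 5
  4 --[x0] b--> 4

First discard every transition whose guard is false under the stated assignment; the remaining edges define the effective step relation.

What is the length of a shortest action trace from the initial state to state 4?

Answer: UNREACHABLE

Analysis:
BFS to 4:
  depth 0: {0}
  depth 1: {7}
4 never appears.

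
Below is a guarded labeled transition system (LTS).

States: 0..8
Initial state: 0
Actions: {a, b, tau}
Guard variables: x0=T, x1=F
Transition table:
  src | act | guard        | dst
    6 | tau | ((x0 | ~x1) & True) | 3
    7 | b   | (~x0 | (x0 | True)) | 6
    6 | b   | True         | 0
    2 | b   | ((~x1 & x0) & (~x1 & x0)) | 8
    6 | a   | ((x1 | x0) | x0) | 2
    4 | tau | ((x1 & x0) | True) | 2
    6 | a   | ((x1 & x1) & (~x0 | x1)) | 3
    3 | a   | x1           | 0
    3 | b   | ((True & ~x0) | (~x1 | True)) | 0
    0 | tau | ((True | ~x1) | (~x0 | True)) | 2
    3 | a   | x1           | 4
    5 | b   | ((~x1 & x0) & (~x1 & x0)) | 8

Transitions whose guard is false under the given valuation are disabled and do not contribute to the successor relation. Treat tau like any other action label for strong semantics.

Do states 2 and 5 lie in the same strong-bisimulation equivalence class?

Answer: BISIMILAR

Trace:
Bisimulation quotient by refinement:
  P[0] = {{0,1,2,3,4,5,6,7,8}}
  P[1] = {{0,4},{1,8},{2,3,5,7},{6}}
  P[2] = {{0,4},{1,8},{2,5},{3},{6},{7}}
stable after 3 split(s): 6 block(s)
[2]={2,5}  [5]={2,5}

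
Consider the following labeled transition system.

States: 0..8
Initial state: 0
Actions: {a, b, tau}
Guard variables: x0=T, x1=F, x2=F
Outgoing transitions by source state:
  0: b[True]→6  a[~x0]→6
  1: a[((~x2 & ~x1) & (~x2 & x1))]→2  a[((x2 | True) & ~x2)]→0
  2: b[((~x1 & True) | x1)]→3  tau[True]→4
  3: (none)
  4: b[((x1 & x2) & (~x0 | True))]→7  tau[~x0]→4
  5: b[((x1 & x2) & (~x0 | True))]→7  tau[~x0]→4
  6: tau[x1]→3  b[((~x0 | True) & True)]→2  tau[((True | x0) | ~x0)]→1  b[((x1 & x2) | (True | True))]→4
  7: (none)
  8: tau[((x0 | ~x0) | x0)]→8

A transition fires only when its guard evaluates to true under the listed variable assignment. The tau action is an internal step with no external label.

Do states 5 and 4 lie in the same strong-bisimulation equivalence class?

Answer: BISIMILAR

Analysis:
Compute ~ classes (split until stable):
  P[0] = {{0,1,2,3,4,5,6,7,8}}
  P[1] = {{0},{1},{2,6},{3,4,5,7},{8}}
  P[2] = {{0},{1},{2},{3,4,5,7},{6},{8}}
Fixed point at round 3; 6 class(es).
[5]={3,4,5,7}  [4]={3,4,5,7}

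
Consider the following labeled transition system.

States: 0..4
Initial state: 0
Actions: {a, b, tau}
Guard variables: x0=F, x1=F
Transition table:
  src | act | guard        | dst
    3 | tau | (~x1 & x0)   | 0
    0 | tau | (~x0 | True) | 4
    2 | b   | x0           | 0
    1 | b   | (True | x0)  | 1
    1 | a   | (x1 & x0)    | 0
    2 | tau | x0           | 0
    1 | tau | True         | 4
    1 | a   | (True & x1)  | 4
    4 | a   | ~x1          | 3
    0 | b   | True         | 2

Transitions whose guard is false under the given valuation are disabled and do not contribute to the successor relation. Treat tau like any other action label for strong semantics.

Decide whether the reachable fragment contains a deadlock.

Answer: DEADLOCK at state 2

Analysis:
R = {0,2,3,4}
  0: b→2  tau→4  [deg 2]
  2: ∅  [no exit]
  3: ∅  [no exit]
  4: a→3  [deg 1]
witness 2: b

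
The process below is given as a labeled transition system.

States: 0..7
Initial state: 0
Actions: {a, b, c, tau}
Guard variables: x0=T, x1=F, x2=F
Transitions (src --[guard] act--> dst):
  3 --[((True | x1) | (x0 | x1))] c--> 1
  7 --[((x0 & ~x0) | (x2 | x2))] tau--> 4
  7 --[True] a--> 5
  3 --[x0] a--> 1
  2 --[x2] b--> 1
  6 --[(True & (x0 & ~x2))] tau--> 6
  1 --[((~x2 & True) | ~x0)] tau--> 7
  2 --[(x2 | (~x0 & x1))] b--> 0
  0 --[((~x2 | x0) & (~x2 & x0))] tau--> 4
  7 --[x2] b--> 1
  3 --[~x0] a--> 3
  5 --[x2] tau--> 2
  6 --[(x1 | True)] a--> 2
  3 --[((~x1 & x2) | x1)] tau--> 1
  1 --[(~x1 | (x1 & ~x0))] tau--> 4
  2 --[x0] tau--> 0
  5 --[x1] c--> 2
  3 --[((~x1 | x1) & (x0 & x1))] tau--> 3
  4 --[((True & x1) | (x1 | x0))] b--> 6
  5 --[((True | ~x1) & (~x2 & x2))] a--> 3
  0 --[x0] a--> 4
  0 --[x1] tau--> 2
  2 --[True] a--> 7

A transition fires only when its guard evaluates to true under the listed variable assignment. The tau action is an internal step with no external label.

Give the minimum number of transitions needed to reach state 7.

Breadth-first toward 7:
  L0 = {0}
  L1 = {4}
  L2 = {6}
  L3 = {2}
  L4 = {7}
depth(7)=4, e.g. a·b·a·a

Answer: 4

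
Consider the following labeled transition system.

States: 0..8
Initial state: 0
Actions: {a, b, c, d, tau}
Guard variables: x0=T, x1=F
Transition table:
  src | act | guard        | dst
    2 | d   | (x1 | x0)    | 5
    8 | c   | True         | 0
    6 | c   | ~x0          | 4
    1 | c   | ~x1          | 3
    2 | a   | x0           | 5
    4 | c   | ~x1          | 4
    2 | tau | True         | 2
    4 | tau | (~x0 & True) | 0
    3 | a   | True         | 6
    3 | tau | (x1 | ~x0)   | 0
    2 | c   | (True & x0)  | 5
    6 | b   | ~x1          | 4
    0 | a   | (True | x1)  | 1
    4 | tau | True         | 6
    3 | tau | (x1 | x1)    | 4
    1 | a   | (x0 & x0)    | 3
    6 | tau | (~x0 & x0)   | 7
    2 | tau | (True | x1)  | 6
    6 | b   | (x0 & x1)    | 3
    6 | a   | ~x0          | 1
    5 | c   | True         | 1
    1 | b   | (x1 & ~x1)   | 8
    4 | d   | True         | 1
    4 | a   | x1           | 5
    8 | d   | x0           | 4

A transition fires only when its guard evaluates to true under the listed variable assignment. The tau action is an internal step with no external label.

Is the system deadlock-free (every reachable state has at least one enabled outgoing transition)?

R = {0,1,3,4,6}
  0: a→1  [1 out]
  1: a→3  c→3  [2 out]
  3: a→6  [1 out]
  4: c→4  d→1  tau→6  [3 out]
  6: b→4  [1 out]

Answer: DEADLOCK-FREE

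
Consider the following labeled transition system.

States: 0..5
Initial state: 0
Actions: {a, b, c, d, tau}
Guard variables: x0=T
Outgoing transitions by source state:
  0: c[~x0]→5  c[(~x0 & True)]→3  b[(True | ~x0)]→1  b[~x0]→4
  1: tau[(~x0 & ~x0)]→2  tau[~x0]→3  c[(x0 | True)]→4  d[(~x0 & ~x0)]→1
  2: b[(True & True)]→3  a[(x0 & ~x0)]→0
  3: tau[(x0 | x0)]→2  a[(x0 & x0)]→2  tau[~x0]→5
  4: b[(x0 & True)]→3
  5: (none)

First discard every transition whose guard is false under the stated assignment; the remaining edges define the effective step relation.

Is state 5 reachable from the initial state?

Answer: UNREACHABLE

Trace:
6 transition(s) survive guard evaluation.
Layer 0: {0}
Layer 1: {1}  total {0,1}
Layer 2: {4}  total {0,1,4}
Layer 3: {3}  total {0,1,3,4}
Layer 4: {2}  total {0,1,2,3,4}
Reachable = {0,1,2,3,4}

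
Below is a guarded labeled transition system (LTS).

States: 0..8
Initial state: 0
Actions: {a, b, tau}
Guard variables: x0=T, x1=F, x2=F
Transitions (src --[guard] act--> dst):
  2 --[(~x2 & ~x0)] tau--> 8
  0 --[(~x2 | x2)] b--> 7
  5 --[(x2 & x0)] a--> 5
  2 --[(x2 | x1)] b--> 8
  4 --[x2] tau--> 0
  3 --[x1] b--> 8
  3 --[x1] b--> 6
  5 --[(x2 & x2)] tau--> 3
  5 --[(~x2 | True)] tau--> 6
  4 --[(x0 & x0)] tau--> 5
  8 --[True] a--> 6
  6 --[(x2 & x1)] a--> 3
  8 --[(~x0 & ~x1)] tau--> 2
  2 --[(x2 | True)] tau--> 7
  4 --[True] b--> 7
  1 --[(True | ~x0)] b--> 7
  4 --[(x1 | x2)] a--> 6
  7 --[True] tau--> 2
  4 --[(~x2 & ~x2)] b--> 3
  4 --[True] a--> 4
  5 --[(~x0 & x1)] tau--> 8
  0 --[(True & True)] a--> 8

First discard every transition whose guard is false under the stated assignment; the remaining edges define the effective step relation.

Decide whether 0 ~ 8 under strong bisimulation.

Answer: NOT BISIMILAR

Working:
Compute ~ classes (split until stable):
  P[0] = {{0,1,2,3,4,5,6,7,8}}
  P[1] = {{0},{1},{2,5,7},{3,6},{4},{8}}
  P[2] = {{0},{1},{2,7},{3,6},{4},{5},{8}}
7 equivalence class(es) (converged in 3)
[0]={0}  [8]={8}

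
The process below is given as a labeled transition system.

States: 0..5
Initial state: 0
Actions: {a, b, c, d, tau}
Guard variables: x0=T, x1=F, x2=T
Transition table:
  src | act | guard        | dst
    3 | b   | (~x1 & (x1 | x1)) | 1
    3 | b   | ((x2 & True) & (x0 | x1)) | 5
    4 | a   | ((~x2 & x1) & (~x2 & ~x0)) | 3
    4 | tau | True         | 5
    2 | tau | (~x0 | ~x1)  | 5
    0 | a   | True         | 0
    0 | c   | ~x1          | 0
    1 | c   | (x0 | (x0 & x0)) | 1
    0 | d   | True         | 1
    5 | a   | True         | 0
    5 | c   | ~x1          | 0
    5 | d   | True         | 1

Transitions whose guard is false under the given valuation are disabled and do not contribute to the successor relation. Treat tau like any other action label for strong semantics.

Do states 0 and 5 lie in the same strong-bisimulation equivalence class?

Bisimulation quotient by refinement:
  π0 = {{0,1,2,3,4,5}}
  π1 = {{0,5},{1},{2,4},{3}}
stable after 2 split(s): 4 block(s)
0∈{0,5}, 5∈{0,5}

Answer: BISIMILAR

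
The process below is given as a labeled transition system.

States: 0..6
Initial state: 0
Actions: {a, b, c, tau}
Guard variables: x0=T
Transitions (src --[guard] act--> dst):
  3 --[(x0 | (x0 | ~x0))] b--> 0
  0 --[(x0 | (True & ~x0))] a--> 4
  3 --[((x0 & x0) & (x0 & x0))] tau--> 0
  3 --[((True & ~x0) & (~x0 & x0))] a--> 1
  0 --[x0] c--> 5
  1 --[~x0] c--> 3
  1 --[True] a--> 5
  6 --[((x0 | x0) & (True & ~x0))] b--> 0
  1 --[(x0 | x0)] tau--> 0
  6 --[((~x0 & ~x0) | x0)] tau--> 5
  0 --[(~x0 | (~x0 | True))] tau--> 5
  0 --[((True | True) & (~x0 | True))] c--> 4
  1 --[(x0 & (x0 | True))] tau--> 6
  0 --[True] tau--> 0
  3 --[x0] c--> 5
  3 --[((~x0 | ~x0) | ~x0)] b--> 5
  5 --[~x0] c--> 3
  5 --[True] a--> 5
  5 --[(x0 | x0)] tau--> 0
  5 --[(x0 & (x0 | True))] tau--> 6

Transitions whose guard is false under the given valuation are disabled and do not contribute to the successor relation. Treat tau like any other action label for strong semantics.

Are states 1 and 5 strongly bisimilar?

Bisimulation quotient by refinement:
  P[0] = {{0,1,2,3,4,5,6}}
  P[1] = {{0},{1,5},{2,4},{3},{6}}
Fixed point at round 2; 5 class(es).
1∈{1,5}, 5∈{1,5}

Answer: BISIMILAR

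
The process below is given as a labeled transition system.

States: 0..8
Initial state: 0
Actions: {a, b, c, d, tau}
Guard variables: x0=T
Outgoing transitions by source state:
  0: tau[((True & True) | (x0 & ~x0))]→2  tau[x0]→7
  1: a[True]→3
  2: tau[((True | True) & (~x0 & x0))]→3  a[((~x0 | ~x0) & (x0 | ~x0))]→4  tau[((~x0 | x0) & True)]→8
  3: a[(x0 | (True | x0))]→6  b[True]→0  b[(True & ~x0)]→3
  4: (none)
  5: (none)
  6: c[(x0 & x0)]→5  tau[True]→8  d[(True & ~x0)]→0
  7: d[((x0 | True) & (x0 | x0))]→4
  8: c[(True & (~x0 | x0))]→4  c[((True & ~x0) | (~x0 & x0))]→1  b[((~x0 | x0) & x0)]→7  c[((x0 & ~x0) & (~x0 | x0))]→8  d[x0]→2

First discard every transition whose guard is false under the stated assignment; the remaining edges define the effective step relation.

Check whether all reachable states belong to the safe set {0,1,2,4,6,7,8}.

Answer: INVARIANT HOLDS

Trace:
Safe = {0,1,2,4,6,7,8}
R = {0,2,4,7,8}
  0: ok
  2: ok
  4: ok
  7: ok
  8: ok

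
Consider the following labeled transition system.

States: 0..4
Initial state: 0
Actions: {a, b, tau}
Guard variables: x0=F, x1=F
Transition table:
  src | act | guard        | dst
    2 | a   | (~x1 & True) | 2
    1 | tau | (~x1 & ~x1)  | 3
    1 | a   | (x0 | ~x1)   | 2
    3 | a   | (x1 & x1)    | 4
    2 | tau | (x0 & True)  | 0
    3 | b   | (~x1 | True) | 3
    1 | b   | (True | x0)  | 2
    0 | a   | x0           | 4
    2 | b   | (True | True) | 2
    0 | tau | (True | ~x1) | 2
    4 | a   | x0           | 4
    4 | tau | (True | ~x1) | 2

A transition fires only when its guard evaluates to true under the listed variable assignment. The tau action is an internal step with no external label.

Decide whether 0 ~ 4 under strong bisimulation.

Answer: BISIMILAR

Analysis:
Refine partition for ~:
  P[0] = {{0,1,2,3,4}}
  P[1] = {{0,4},{1},{2},{3}}
stable after 2 split(s): 4 block(s)
0∈{0,4}, 4∈{0,4}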